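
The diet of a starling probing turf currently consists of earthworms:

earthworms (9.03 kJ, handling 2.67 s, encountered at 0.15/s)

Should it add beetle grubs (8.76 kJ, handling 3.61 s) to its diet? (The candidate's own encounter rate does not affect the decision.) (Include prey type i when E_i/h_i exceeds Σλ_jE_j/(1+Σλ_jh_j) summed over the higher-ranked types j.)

Yes

Current rate: (0.15×9.03)/(1 + 0.15×2.67) = 0.9672 kJ/s.
beetle grubs: E/h = 8.76/3.61 = 2.427 kJ/s.
Since 2.427 > R, including beetle grubs increases the long-run rate.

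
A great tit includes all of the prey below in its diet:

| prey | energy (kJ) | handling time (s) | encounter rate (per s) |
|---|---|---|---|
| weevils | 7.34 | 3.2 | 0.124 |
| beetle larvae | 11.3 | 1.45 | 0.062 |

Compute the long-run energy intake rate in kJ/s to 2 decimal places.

R = (0.124×7.34 + 0.062×11.3) / (1 + 0.124×3.2 + 0.062×1.45) = 1.611/1.487 = 1.083 kJ/s.

1.08 kJ/s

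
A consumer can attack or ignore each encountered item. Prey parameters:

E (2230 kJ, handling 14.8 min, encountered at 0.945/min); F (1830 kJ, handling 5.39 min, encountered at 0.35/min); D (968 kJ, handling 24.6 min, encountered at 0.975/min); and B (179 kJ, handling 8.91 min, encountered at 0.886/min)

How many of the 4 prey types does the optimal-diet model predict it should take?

Profitabilities (E/h, kJ/min): F 340, E 151, D 39.3, B 20.1. Add prey in this order while the next type's profitability exceeds the intake rate on those already taken.
Rate on top 1: 221.9. E: 151 < 221.9 → exclude; stop.
Optimal diet: F — 1 of 4 types.

1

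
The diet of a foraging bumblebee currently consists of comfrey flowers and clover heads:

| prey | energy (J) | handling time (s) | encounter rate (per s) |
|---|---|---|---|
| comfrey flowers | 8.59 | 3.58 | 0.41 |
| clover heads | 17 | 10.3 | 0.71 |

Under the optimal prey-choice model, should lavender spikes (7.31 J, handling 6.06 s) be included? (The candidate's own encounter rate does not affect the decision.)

Intake rate on the current diet: R = (0.41×8.59 + 0.71×17) / (1 + 0.41×3.58 + 0.71×10.3) = 15.59/9.781 = 1.594 J/s.
Profitability of lavender spikes: 7.31/6.06 = 1.206 J/s.
1.206 < 1.594, so adding lavender spikes would lower the average — exclude it.

No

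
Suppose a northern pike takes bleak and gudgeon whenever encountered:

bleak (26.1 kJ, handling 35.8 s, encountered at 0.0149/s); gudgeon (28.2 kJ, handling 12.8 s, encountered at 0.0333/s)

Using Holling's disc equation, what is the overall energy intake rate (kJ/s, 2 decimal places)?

0.68 kJ/s

R = (0.0149×26.1 + 0.0333×28.2) / (1 + 0.0149×35.8 + 0.0333×12.8) = 1.328/1.96 = 0.6776 kJ/s.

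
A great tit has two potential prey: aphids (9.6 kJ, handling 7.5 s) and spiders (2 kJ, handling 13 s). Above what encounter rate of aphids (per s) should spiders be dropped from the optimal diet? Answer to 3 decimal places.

At the threshold, the rate on aphids alone equals the profitability of spiders: λ·9.6/(1 + λ·7.5) = 2/13 = 0.1538.
Rearranging, λ(9.6 − 0.1538×7.5) = 0.1538, so λ = 0.1538/8.446 = 0.01821 per s.

0.018 per s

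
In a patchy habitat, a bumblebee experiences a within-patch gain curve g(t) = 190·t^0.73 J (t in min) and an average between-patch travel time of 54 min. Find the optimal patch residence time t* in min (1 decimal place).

146.0 min

By the marginal value theorem, leave when the instantaneous gain rate g'(t) equals the habitat-wide average g(t)/(T + t).
g'(t) = 0.73·190·t^-0.27. Setting 0.73·190·t^-0.27 = 190·t^0.73/(54+t) gives 0.73(54+t) = t, so 0.27·t = 0.73×54.
t* = 0.73×54/0.27 = 146 min.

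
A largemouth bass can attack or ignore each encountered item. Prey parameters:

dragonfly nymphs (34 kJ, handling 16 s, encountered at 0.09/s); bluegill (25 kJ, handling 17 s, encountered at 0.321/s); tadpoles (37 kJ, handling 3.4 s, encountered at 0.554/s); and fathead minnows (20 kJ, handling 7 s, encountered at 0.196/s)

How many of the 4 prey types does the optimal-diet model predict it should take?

E/h in descending order: tadpoles 10.9, fathead minnows 2.86, dragonfly nymphs 2.12, bluegill 1.47 kJ/s. The optimal diet is the largest prefix of this list for which every included type satisfies E_i/h_i > R on the types above it.
Rate on top 1: 7.108. fathead minnows: 2.86 < 7.108 → exclude; stop.
Optimal diet: tadpoles — 1 of 4 types.

1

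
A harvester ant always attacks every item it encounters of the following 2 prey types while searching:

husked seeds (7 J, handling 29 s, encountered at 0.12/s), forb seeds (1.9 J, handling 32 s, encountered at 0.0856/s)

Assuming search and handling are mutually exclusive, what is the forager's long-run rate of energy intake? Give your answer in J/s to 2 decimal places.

0.14 J/s

R = (0.12×7 + 0.0856×1.9) / (1 + 0.12×29 + 0.0856×32) = 1.003/7.219 = 0.1389 J/s.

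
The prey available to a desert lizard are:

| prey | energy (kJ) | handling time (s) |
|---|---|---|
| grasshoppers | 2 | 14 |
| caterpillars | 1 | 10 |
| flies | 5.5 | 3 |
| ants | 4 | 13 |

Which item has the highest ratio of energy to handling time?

In descending order of E/h:
flies: 5.5/3 = 1.83 kJ/s
ants: 4/13 = 0.308 kJ/s
grasshoppers: 2/14 = 0.143 kJ/s
caterpillars: 1/10 = 0.1 kJ/s

flies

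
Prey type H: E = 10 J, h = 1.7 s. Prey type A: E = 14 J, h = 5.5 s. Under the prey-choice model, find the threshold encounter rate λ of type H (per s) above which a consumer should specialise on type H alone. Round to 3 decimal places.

At the threshold, the rate on type H alone equals the profitability of type A: λ·10/(1 + λ·1.7) = 14/5.5 = 2.545.
Rearranging, λ(10 − 2.545×1.7) = 2.545, so λ = 2.545/5.673 = 0.4487 per s.

0.449 per s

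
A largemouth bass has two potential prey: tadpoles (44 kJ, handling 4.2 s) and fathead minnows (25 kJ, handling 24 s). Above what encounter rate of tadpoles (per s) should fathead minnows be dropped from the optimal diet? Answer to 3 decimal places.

At the threshold, the rate on tadpoles alone equals the profitability of fathead minnows: λ·44/(1 + λ·4.2) = 25/24 = 1.042.
Rearranging, λ(44 − 1.042×4.2) = 1.042, so λ = 1.042/39.62 = 0.02629 per s.

0.026 per s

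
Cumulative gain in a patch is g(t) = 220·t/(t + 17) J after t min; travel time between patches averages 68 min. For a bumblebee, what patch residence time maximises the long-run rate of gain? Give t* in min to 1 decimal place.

34.0 min

By the marginal value theorem, leave when the instantaneous gain rate g'(t) equals the habitat-wide average g(t)/(T + t).
g'(t) = 220·17/(t + 17)². Setting 220·17/(t+17)² = 220t/[(t+17)(68+t)] gives 17(68+t) = t(t+17), so t² = 17×68 = 1156.
t* = √1156 = 34 min.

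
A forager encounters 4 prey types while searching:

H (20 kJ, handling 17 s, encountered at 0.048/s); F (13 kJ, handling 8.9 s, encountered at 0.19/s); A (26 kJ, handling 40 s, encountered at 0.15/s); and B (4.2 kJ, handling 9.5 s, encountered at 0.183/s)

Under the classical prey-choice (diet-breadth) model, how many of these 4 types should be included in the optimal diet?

Profitabilities (E/h, kJ/s): F 1.46, H 1.18, A 0.65, B 0.442. Add prey in this order while the next type's profitability exceeds the intake rate on those already taken.
Rate on top 1: 0.9179. H: 1.18 > 0.9179 → include.
Rate on top 2: 0.978. A: 0.65 < 0.978 → exclude; stop.
Optimal diet: F, H — 2 of 4 types.

2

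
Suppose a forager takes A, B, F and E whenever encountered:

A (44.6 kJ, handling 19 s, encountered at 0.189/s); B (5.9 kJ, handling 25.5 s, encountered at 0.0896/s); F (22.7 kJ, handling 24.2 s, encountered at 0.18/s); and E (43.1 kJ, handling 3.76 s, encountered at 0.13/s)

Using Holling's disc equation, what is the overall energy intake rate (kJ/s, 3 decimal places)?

1.591 kJ/s

Energy encountered per unit search time: 0.189×44.6 + 0.0896×5.9 + 0.18×22.7 + 0.13×43.1 = 18.65 kJ/s.
Handling time per unit search time: 0.189×19 + 0.0896×25.5 + 0.18×24.2 + 0.13×3.76 = 10.72.
Rate = 18.65/(1 + 10.72) = 1.591 kJ/s.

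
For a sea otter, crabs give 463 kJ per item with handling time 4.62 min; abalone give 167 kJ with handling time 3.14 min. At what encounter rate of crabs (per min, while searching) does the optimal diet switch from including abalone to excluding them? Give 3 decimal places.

The zero-one rule: include abalone iff E₂/h₂ > λE₁/(1+λh₁). Equality gives the switch point.
λE₁h₂ = E₂ + λE₂h₁ ⇒ λ = E₂/(E₁h₂ − E₂h₁) = 167/(1454 − 771.5) = 0.2448 per min.

0.245 per min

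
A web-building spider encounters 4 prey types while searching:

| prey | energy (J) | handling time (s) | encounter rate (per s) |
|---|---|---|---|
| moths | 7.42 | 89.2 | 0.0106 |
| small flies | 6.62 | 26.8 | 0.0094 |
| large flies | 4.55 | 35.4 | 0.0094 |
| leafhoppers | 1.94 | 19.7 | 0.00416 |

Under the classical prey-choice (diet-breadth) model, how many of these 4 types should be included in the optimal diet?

Rank by E/h (J/s): small flies 0.247, large flies 0.129, leafhoppers 0.0985, moths 0.0832. Include each in turn until the next type's E/h falls below the running intake rate.
Rate on top 1: 0.04971. large flies: 0.129 > 0.04971 → include.
Rate on top 2: 0.06626. leafhoppers: 0.0985 > 0.06626 → include.
Rate on top 3: 0.06784. moths: 0.0832 > 0.06784 → include.
Optimal diet: small flies, large flies, leafhoppers, moths — 4 of 4 types.

4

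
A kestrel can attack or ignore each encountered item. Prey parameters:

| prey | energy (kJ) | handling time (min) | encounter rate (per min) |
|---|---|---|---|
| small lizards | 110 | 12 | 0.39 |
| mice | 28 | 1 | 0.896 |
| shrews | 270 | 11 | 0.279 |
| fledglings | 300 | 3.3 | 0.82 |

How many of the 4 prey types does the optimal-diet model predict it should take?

1

E/h in descending order: fledglings 90.9, mice 28, shrews 24.5, small lizards 9.17 kJ/min. The optimal diet is the largest prefix of this list for which every included type satisfies E_i/h_i > R on the types above it.
Rate on top 1: 66.38. mice: 28 < 66.38 → exclude; stop.
Optimal diet: fledglings — 1 of 4 types.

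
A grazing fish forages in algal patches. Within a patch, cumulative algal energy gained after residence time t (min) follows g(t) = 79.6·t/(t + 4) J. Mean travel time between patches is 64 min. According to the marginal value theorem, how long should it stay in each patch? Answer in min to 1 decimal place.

By the marginal value theorem, leave when the instantaneous gain rate g'(t) equals the habitat-wide average g(t)/(T + t).
g'(t) = 79.6·4/(t + 4)². Setting 79.6·4/(t+4)² = 79.6t/[(t+4)(64+t)] gives 4(64+t) = t(t+4), so t² = 4×64 = 256.
t* = √256 = 16 min.

16.0 min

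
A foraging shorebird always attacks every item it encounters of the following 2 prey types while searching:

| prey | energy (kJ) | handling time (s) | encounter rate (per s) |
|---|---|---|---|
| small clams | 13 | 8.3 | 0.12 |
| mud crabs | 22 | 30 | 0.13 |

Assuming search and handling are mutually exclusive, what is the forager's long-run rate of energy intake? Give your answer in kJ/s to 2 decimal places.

Energy encountered per unit search time: 0.12×13 + 0.13×22 = 4.42 kJ/s.
Handling time per unit search time: 0.12×8.3 + 0.13×30 = 4.896.
Rate = 4.42/(1 + 4.896) = 0.7497 kJ/s.

0.75 kJ/s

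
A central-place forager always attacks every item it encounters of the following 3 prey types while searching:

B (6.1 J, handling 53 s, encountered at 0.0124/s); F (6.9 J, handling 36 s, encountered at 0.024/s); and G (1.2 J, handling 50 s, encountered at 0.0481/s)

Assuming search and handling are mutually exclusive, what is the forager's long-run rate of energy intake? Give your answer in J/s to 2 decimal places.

R = (0.0124×6.1 + 0.024×6.9 + 0.0481×1.2) / (1 + 0.0124×53 + 0.024×36 + 0.0481×50) = 0.299/4.926 = 0.06069 J/s.

0.06 J/s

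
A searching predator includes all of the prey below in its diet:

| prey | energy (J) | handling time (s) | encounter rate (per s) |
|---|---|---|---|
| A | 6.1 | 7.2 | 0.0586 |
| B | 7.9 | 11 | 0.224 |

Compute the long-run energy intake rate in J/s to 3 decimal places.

0.547 J/s

Energy encountered per unit search time: 0.0586×6.1 + 0.224×7.9 = 2.127 J/s.
Handling time per unit search time: 0.0586×7.2 + 0.224×11 = 2.886.
Rate = 2.127/(1 + 2.886) = 0.5474 J/s.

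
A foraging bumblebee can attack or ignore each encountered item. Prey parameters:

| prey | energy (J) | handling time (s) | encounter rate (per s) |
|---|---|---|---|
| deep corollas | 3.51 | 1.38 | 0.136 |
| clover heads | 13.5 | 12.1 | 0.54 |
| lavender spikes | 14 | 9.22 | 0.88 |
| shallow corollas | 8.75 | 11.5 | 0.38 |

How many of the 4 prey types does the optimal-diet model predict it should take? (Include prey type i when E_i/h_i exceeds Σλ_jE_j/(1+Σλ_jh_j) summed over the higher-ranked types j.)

E/h in descending order: deep corollas 2.54, lavender spikes 1.52, clover heads 1.12, shallow corollas 0.761 J/s. The optimal diet is the largest prefix of this list for which every included type satisfies E_i/h_i > R on the types above it.
Rate on top 1: 0.4019. lavender spikes: 1.52 > 0.4019 → include.
Rate on top 2: 1.376. clover heads: 1.12 < 1.376 → exclude; stop.
Optimal diet: deep corollas, lavender spikes — 2 of 4 types.

2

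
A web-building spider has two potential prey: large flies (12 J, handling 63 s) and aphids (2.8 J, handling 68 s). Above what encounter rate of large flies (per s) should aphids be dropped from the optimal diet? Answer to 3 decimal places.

0.004 per s

At the threshold, the rate on large flies alone equals the profitability of aphids: λ·12/(1 + λ·63) = 2.8/68 = 0.04118.
Rearranging, λ(12 − 0.04118×63) = 0.04118, so λ = 0.04118/9.406 = 0.004378 per s.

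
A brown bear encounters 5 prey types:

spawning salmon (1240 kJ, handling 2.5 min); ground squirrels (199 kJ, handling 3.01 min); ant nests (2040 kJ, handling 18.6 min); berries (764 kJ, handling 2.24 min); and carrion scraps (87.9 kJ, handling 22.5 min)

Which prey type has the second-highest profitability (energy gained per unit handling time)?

berries

Profitability E/h (kJ/min): spawning salmon = 1240/2.5 = 496, ground squirrels = 199/3.01 = 66.1, ant nests = 2040/18.6 = 110, berries = 764/2.24 = 341, carrion scraps = 87.9/22.5 = 3.91.
Ranked: spawning salmon > berries > ant nests > ground squirrels > carrion scraps.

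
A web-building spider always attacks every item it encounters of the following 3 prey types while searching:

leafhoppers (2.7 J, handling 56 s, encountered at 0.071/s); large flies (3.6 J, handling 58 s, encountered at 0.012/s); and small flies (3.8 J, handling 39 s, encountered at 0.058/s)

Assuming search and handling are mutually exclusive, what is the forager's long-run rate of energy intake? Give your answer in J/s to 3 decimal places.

R = Σλ_iE_i / (1 + Σλ_ih_i)
Numerator: 0.071×2.7 + 0.012×3.6 + 0.058×3.8 = 0.4553
Denominator: 1 + 0.071×56 + 0.012×58 + 0.058×39 = 7.934
R = 0.4553/7.934 = 0.05739 J/s

0.057 J/s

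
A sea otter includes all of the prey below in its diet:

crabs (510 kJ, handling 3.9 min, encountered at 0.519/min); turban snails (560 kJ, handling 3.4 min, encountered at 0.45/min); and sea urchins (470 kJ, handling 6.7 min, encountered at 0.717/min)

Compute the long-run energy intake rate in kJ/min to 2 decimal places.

91.22 kJ/min

R = Σλ_iE_i / (1 + Σλ_ih_i)
Numerator: 0.519×510 + 0.45×560 + 0.717×470 = 853.7
Denominator: 1 + 0.519×3.9 + 0.45×3.4 + 0.717×6.7 = 9.358
R = 853.7/9.358 = 91.22 kJ/min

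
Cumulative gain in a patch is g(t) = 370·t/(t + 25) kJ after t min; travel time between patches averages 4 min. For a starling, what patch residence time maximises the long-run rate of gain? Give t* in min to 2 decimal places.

10.00 min

By the marginal value theorem, leave when the instantaneous gain rate g'(t) equals the habitat-wide average g(t)/(T + t).
g'(t) = 370·25/(t + 25)². Setting 370·25/(t+25)² = 370t/[(t+25)(4+t)] gives 25(4+t) = t(t+25), so t² = 25×4 = 100.
t* = √100 = 10 min.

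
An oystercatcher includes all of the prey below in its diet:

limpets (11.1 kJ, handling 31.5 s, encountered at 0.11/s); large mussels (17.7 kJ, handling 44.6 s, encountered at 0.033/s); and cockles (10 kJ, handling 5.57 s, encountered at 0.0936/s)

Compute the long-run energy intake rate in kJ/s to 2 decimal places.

R = Σλ_iE_i / (1 + Σλ_ih_i)
Numerator: 0.11×11.1 + 0.033×17.7 + 0.0936×10 = 2.741
Denominator: 1 + 0.11×31.5 + 0.033×44.6 + 0.0936×5.57 = 6.458
R = 2.741/6.458 = 0.4244 kJ/s

0.42 kJ/s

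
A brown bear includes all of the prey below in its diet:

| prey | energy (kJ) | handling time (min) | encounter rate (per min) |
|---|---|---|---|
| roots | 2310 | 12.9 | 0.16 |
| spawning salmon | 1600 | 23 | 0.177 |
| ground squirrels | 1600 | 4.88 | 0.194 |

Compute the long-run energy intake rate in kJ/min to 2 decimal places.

119.18 kJ/min

R = Σλ_iE_i / (1 + Σλ_ih_i)
Numerator: 0.16×2310 + 0.177×1600 + 0.194×1600 = 963.2
Denominator: 1 + 0.16×12.9 + 0.177×23 + 0.194×4.88 = 8.082
R = 963.2/8.082 = 119.2 kJ/min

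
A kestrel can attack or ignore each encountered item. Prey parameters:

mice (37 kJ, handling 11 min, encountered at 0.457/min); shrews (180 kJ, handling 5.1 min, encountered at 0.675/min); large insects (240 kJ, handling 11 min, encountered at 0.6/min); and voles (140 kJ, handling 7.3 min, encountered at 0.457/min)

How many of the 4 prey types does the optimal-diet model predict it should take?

E/h in descending order: shrews 35.3, large insects 21.8, voles 19.2, mice 3.36 kJ/min. The optimal diet is the largest prefix of this list for which every included type satisfies E_i/h_i > R on the types above it.
Rate on top 1: 27.35. large insects: 21.8 < 27.35 → exclude; stop.
Optimal diet: shrews — 1 of 4 types.

1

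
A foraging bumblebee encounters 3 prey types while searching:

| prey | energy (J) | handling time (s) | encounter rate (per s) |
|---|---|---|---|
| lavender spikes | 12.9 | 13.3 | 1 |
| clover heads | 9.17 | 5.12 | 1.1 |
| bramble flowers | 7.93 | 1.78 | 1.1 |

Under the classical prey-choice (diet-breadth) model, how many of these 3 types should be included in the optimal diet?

1

E/h in descending order: bramble flowers 4.46, clover heads 1.79, lavender spikes 0.97 J/s. The optimal diet is the largest prefix of this list for which every included type satisfies E_i/h_i > R on the types above it.
Rate on top 1: 2.949. clover heads: 1.79 < 2.949 → exclude; stop.
Optimal diet: bramble flowers — 1 of 3 types.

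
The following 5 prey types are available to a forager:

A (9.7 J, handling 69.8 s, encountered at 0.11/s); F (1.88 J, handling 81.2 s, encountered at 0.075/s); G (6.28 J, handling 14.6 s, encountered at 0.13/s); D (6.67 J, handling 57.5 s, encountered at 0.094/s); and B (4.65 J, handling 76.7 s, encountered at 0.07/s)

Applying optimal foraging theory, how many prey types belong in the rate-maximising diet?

E/h in descending order: G 0.43, A 0.139, D 0.116, B 0.0606, F 0.0232 J/s. The optimal diet is the largest prefix of this list for which every included type satisfies E_i/h_i > R on the types above it.
Rate on top 1: 0.2817. A: 0.139 < 0.2817 → exclude; stop.
Optimal diet: G — 1 of 5 types.

1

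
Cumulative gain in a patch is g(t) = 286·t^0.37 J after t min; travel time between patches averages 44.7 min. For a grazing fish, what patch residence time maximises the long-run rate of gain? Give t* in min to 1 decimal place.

Maximise g(t)/(T+t): set derivative to zero → g'(t)(T+t) = g(t).
g'(t) = 0.37·286·t^-0.63. Setting 0.37·286·t^-0.63 = 286·t^0.37/(44.7+t) gives 0.37(44.7+t) = t, so 0.63·t = 0.37×44.7.
t* = 0.37×44.7/0.63 = 26.25 min.

26.3 min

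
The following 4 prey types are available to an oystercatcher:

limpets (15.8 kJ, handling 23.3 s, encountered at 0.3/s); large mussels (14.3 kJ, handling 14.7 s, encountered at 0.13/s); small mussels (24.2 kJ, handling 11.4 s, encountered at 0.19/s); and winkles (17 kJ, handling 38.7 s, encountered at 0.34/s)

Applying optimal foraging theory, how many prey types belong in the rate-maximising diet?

E/h in descending order: small mussels 2.12, large mussels 0.973, limpets 0.678, winkles 0.439 kJ/s. The optimal diet is the largest prefix of this list for which every included type satisfies E_i/h_i > R on the types above it.
Rate on top 1: 1.452. large mussels: 0.973 < 1.452 → exclude; stop.
Optimal diet: small mussels — 1 of 4 types.

1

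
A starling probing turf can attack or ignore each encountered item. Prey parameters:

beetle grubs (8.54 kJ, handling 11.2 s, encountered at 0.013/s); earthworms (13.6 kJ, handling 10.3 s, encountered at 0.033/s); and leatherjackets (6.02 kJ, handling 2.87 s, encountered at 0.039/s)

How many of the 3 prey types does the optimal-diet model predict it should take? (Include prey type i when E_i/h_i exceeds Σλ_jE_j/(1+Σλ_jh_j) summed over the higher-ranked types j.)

3

Rank by E/h (kJ/s): leatherjackets 2.1, earthworms 1.32, beetle grubs 0.762. Include each in turn until the next type's E/h falls below the running intake rate.
Rate on top 1: 0.2111. earthworms: 1.32 > 0.2111 → include.
Rate on top 2: 0.4708. beetle grubs: 0.762 > 0.4708 → include.
Optimal diet: leatherjackets, earthworms, beetle grubs — 3 of 3 types.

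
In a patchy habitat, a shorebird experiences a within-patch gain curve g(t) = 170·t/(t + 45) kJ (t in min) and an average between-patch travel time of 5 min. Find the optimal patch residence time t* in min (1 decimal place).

Maximise g(t)/(T+t): set derivative to zero → g'(t)(T+t) = g(t).
g'(t) = 170·45/(t + 45)². Setting 170·45/(t+45)² = 170t/[(t+45)(5+t)] gives 45(5+t) = t(t+45), so t² = 45×5 = 225.
t* = √225 = 15 min.

15.0 min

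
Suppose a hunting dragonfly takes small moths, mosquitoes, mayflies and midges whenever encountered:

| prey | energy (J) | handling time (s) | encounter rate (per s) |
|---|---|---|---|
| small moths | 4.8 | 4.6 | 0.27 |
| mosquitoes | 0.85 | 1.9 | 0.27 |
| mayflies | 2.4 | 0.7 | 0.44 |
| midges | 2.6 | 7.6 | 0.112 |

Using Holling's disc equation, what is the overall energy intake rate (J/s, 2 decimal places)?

R = Σλ_iE_i / (1 + Σλ_ih_i)
Numerator: 0.27×4.8 + 0.27×0.85 + 0.44×2.4 + 0.112×2.6 = 2.873
Denominator: 1 + 0.27×4.6 + 0.27×1.9 + 0.44×0.7 + 0.112×7.6 = 3.914
R = 2.873/3.914 = 0.7339 J/s

0.73 J/s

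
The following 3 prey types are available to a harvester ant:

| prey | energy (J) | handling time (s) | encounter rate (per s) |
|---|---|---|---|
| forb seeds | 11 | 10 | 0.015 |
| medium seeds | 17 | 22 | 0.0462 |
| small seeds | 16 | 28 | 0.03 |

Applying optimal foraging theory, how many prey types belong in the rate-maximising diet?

Profitabilities (E/h, J/s): forb seeds 1.1, medium seeds 0.773, small seeds 0.571. Add prey in this order while the next type's profitability exceeds the intake rate on those already taken.
Rate on top 1: 0.1435. medium seeds: 0.773 > 0.1435 → include.
Rate on top 2: 0.4387. small seeds: 0.571 > 0.4387 → include.
Optimal diet: forb seeds, medium seeds, small seeds — 3 of 3 types.

3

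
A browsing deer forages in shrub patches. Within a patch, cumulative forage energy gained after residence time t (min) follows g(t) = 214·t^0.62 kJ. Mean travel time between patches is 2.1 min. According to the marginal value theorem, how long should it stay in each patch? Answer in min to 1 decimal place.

Maximise g(t)/(T+t): set derivative to zero → g'(t)(T+t) = g(t).
g'(t) = 0.62·214·t^-0.38. Setting 0.62·214·t^-0.38 = 214·t^0.62/(2.1+t) gives 0.62(2.1+t) = t, so 0.38·t = 0.62×2.1.
t* = 0.62×2.1/0.38 = 3.426 min.

3.4 min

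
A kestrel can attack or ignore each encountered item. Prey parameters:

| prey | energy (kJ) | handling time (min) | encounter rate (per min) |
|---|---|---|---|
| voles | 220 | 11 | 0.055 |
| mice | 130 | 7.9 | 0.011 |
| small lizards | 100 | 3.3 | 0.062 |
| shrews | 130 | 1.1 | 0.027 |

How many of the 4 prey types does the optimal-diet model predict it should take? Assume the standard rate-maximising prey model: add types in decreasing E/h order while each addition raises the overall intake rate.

Rank by E/h (kJ/min): shrews 118, small lizards 30.3, voles 20, mice 16.5. Include each in turn until the next type's E/h falls below the running intake rate.
Rate on top 1: 3.409. small lizards: 30.3 > 3.409 → include.
Rate on top 2: 7.867. voles: 20 > 7.867 → include.
Rate on top 3: 11.86. mice: 16.5 > 11.86 → include.
Optimal diet: shrews, small lizards, voles, mice — 4 of 4 types.

4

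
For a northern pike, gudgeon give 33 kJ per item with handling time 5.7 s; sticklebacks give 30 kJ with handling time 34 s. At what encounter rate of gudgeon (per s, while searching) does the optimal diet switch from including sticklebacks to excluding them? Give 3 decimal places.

Drop sticklebacks once their profitability E₂/h₂ falls below the rate achievable on gudgeon alone: E₂/h₂ = λE₁/(1 + λh₁).
Solve for λ: λE₁h₂ = E₂(1 + λh₁) → λ(E₁h₂ − E₂h₁) = E₂ → λ = E₂/(E₁h₂ − E₂h₁).
λ = 30/(33×34 − 30×5.7) = 30/951 = 0.03155 per s.

0.032 per s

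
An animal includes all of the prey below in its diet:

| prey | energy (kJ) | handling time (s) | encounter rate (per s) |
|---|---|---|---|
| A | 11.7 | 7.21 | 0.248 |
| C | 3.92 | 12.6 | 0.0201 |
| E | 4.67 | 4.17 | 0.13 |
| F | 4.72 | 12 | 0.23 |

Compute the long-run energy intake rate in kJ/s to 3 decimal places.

0.737 kJ/s

R = (0.248×11.7 + 0.0201×3.92 + 0.13×4.67 + 0.23×4.72) / (1 + 0.248×7.21 + 0.0201×12.6 + 0.13×4.17 + 0.23×12) = 4.673/6.343 = 0.7367 kJ/s.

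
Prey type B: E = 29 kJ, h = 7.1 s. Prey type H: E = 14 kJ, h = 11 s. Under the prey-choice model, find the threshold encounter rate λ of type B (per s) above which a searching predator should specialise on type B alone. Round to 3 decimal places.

0.064 per s

The zero-one rule: include type H iff E₂/h₂ > λE₁/(1+λh₁). Equality gives the switch point.
λE₁h₂ = E₂ + λE₂h₁ ⇒ λ = E₂/(E₁h₂ − E₂h₁) = 14/(319 − 99.4) = 0.06375 per s.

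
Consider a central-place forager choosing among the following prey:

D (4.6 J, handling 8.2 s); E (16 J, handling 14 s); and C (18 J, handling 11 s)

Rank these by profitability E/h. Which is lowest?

In descending order of E/h:
C: 18/11 = 1.64 J/s
E: 16/14 = 1.14 J/s
D: 4.6/8.2 = 0.561 J/s

D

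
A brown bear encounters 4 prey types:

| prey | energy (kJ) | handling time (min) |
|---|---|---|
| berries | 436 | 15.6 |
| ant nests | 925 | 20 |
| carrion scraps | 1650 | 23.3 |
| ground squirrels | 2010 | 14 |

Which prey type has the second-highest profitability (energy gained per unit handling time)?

carrion scraps

In descending order of E/h:
ground squirrels: 2010/14 = 144 kJ/min
carrion scraps: 1650/23.3 = 70.8 kJ/min
ant nests: 925/20 = 46.2 kJ/min
berries: 436/15.6 = 27.9 kJ/min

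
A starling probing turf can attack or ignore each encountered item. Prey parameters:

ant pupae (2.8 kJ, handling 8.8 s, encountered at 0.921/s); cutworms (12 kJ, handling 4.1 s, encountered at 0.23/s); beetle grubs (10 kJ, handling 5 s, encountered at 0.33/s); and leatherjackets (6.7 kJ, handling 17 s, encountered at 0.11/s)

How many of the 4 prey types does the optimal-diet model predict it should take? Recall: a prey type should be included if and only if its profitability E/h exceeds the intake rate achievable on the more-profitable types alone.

E/h in descending order: cutworms 2.93, beetle grubs 2, leatherjackets 0.394, ant pupae 0.318 kJ/s. The optimal diet is the largest prefix of this list for which every included type satisfies E_i/h_i > R on the types above it.
Rate on top 1: 1.42. beetle grubs: 2 > 1.42 → include.
Rate on top 2: 1.687. leatherjackets: 0.394 < 1.687 → exclude; stop.
Optimal diet: cutworms, beetle grubs — 2 of 4 types.

2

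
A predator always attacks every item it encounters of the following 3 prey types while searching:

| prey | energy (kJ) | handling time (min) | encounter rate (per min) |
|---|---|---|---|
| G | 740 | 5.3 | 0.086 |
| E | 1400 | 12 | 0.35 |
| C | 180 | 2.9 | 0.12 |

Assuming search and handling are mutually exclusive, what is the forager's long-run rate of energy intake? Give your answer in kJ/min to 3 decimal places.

R = Σλ_iE_i / (1 + Σλ_ih_i)
Numerator: 0.086×740 + 0.35×1400 + 0.12×180 = 575.2
Denominator: 1 + 0.086×5.3 + 0.35×12 + 0.12×2.9 = 6.004
R = 575.2/6.004 = 95.81 kJ/min

95.813 kJ/min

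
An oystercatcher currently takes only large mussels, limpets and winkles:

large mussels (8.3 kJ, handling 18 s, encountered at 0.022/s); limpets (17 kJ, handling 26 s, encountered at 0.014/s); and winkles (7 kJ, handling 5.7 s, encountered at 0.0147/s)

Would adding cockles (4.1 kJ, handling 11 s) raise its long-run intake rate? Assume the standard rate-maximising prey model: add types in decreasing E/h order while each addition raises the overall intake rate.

Yes

Current rate: (0.022×8.3 + 0.014×17 + 0.0147×7)/(1 + 0.022×18 + 0.014×26 + 0.0147×5.7) = 0.2839 kJ/s.
Profitability of cockles: 4.1/11 = 0.3727 kJ/s.
Since 0.3727 > R, including cockles increases the long-run rate.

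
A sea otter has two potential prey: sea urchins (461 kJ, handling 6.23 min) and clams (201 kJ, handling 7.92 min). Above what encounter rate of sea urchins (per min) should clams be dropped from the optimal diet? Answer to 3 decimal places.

0.084 per min

Drop clams once their profitability E₂/h₂ falls below the rate achievable on sea urchins alone: E₂/h₂ = λE₁/(1 + λh₁).
Solve for λ: λE₁h₂ = E₂(1 + λh₁) → λ(E₁h₂ − E₂h₁) = E₂ → λ = E₂/(E₁h₂ − E₂h₁).
λ = 201/(461×7.92 − 201×6.23) = 201/2399 = 0.08379 per min.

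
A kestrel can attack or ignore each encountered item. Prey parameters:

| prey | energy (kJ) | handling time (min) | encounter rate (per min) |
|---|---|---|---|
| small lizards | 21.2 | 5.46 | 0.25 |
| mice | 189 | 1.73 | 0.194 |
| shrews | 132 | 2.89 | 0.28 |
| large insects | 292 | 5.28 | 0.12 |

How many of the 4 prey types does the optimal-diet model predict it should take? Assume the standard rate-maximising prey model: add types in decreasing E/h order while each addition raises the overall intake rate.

3

Rank by E/h (kJ/min): mice 109, large insects 55.3, shrews 45.7, small lizards 3.88. Include each in turn until the next type's E/h falls below the running intake rate.
Rate on top 1: 27.45. large insects: 55.3 > 27.45 → include.
Rate on top 2: 36.41. shrews: 45.7 > 36.41 → include.
Rate on top 3: 39.11. small lizards: 3.88 < 39.11 → exclude; stop.
Optimal diet: mice, large insects, shrews — 3 of 4 types.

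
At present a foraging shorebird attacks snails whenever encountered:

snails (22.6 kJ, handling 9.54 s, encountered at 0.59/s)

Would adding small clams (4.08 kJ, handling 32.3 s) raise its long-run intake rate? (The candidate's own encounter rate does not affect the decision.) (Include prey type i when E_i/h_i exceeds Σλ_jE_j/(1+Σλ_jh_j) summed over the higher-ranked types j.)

No

Current rate: (0.59×22.6)/(1 + 0.59×9.54) = 2.012 kJ/s.
Profitability of small clams: 4.08/32.3 = 0.1263 kJ/s.
Since 0.1263 < R, time spent handling small clams is better spent searching.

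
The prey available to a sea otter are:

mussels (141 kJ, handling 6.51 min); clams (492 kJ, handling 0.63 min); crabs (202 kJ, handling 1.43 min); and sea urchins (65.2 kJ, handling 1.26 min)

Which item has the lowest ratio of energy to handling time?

mussels

In descending order of E/h:
clams: 492/0.63 = 781 kJ/min
crabs: 202/1.43 = 141 kJ/min
sea urchins: 65.2/1.26 = 51.7 kJ/min
mussels: 141/6.51 = 21.7 kJ/min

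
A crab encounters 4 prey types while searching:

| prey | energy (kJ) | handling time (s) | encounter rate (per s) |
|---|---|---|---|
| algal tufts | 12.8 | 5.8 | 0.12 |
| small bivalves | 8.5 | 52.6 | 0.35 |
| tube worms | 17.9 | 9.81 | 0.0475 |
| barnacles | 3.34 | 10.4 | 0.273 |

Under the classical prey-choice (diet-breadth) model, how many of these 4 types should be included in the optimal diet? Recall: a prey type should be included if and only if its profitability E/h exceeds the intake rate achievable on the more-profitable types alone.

2

Rank by E/h (kJ/s): algal tufts 2.21, tube worms 1.82, barnacles 0.321, small bivalves 0.162. Include each in turn until the next type's E/h falls below the running intake rate.
Rate on top 1: 0.9057. tube worms: 1.82 > 0.9057 → include.
Rate on top 2: 1.104. barnacles: 0.321 < 1.104 → exclude; stop.
Optimal diet: algal tufts, tube worms — 2 of 4 types.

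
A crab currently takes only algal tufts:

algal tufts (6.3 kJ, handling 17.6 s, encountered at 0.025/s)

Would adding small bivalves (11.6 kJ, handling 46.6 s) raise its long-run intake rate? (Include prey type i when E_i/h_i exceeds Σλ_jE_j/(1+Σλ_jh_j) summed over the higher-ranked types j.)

On algal tufts alone, R = ΣλE/(1+Σλh) = 0.1575/1.44 = 0.1094 kJ/s.
Profitability of small bivalves: 11.6/46.6 = 0.2489 kJ/s.
0.2489 > 0.1094, so adding small bivalves raises the average — include it.

Yes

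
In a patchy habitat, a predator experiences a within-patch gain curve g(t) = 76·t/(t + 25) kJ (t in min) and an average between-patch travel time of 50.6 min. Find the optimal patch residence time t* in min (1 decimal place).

Maximise g(t)/(T+t): set derivative to zero → g'(t)(T+t) = g(t).
g'(t) = 76·25/(t + 25)². Setting 76·25/(t+25)² = 76t/[(t+25)(50.6+t)] gives 25(50.6+t) = t(t+25), so t² = 25×50.6 = 1265.
t* = √1265 = 35.57 min.

35.6 min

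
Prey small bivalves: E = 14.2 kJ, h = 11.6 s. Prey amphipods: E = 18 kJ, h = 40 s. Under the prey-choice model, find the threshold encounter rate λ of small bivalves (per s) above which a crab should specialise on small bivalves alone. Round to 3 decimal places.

0.050 per s

The zero-one rule: include amphipods iff E₂/h₂ > λE₁/(1+λh₁). Equality gives the switch point.
λE₁h₂ = E₂ + λE₂h₁ ⇒ λ = E₂/(E₁h₂ − E₂h₁) = 18/(568 − 208.8) = 0.05011 per s.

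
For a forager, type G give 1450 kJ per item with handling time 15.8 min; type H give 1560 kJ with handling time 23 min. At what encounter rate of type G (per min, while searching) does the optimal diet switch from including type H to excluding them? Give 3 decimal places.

At the threshold, the rate on type G alone equals the profitability of type H: λ·1450/(1 + λ·15.8) = 1560/23 = 67.83.
Rearranging, λ(1450 − 67.83×15.8) = 67.83, so λ = 67.83/378.3 = 0.1793 per min.

0.179 per min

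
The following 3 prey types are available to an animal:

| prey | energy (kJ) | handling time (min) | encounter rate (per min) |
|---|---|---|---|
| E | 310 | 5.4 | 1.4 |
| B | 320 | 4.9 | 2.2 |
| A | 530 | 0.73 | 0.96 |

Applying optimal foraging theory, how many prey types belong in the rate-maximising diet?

E/h in descending order: A 726, B 65.3, E 57.4 kJ/min. The optimal diet is the largest prefix of this list for which every included type satisfies E_i/h_i > R on the types above it.
Rate on top 1: 299.2. B: 65.3 < 299.2 → exclude; stop.
Optimal diet: A — 1 of 3 types.

1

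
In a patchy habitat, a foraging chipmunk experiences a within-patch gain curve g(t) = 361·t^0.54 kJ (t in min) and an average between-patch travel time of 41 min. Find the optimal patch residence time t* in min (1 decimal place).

48.1 min

Maximise g(t)/(T+t): set derivative to zero → g'(t)(T+t) = g(t).
g'(t) = 0.54·361·t^-0.46. Setting 0.54·361·t^-0.46 = 361·t^0.54/(41+t) gives 0.54(41+t) = t, so 0.46·t = 0.54×41.
t* = 0.54×41/0.46 = 48.13 min.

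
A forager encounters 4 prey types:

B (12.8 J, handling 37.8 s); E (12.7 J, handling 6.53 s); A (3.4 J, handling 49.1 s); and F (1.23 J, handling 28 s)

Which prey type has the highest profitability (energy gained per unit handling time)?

Profitability E/h (J/s): B = 12.8/37.8 = 0.339, E = 12.7/6.53 = 1.94, A = 3.4/49.1 = 0.0692, F = 1.23/28 = 0.0439.
Ranked: E > B > A > F.

E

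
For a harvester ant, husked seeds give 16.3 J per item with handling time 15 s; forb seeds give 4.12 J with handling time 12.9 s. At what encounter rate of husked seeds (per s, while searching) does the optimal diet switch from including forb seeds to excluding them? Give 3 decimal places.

At the threshold, the rate on husked seeds alone equals the profitability of forb seeds: λ·16.3/(1 + λ·15) = 4.12/12.9 = 0.3194.
Rearranging, λ(16.3 − 0.3194×15) = 0.3194, so λ = 0.3194/11.51 = 0.02775 per s.

0.028 per s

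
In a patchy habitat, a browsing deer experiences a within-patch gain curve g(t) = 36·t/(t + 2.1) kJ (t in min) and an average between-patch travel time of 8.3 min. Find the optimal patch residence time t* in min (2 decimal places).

4.17 min

Optimal t* satisfies g'(t*) = g(t*)/(T + t*).
g'(t) = 36·2.1/(t + 2.1)². Setting 36·2.1/(t+2.1)² = 36t/[(t+2.1)(8.3+t)] gives 2.1(8.3+t) = t(t+2.1), so t² = 2.1×8.3 = 17.43.
t* = √17.43 = 4.175 min.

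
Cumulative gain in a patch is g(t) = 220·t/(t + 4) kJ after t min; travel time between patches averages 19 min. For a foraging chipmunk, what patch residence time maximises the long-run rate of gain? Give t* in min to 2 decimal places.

Maximise g(t)/(T+t): set derivative to zero → g'(t)(T+t) = g(t).
g'(t) = 220·4/(t + 4)². Setting 220·4/(t+4)² = 220t/[(t+4)(19+t)] gives 4(19+t) = t(t+4), so t² = 4×19 = 76.
t* = √76 = 8.718 min.

8.72 min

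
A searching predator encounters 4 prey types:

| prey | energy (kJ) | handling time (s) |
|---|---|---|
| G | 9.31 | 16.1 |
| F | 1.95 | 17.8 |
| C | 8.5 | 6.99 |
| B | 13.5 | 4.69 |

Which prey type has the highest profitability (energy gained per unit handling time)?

B

Profitability E/h (kJ/s): G = 9.31/16.1 = 0.578, F = 1.95/17.8 = 0.11, C = 8.5/6.99 = 1.22, B = 13.5/4.69 = 2.88.
Ranked: B > C > G > F.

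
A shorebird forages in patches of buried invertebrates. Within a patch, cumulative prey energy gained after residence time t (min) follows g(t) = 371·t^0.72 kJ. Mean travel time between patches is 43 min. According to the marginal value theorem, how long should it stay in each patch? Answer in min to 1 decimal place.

By the marginal value theorem, leave when the instantaneous gain rate g'(t) equals the habitat-wide average g(t)/(T + t).
g'(t) = 0.72·371·t^-0.28. Setting 0.72·371·t^-0.28 = 371·t^0.72/(43+t) gives 0.72(43+t) = t, so 0.28·t = 0.72×43.
t* = 0.72×43/0.28 = 110.6 min.

110.6 min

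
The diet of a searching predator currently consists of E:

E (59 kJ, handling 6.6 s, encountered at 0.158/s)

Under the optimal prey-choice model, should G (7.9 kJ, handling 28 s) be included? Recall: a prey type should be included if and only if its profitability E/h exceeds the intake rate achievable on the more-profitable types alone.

Intake rate on the current diet: R = (0.158×59) / (1 + 0.158×6.6) = 9.322/2.043 = 4.563 kJ/s.
Profitability of G: 7.9/28 = 0.2821 kJ/s.
0.2821 < 4.563, so adding G would lower the average — exclude it.

No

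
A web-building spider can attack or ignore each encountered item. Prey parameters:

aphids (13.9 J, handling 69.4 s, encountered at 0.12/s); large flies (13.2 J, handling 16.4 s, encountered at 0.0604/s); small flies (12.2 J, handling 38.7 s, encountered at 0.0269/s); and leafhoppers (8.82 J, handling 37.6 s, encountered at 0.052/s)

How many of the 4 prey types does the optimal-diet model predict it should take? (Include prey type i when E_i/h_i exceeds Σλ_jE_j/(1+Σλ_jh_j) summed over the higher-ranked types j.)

1

Profitabilities (E/h, J/s): large flies 0.805, small flies 0.315, leafhoppers 0.235, aphids 0.2. Add prey in this order while the next type's profitability exceeds the intake rate on those already taken.
Rate on top 1: 0.4005. small flies: 0.315 < 0.4005 → exclude; stop.
Optimal diet: large flies — 1 of 4 types.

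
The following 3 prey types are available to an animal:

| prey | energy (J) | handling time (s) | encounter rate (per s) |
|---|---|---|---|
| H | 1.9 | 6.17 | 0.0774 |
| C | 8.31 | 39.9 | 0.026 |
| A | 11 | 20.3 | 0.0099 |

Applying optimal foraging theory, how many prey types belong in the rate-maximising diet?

3

E/h in descending order: A 0.542, H 0.308, C 0.208 J/s. The optimal diet is the largest prefix of this list for which every included type satisfies E_i/h_i > R on the types above it.
Rate on top 1: 0.09068. H: 0.308 > 0.09068 → include.
Rate on top 2: 0.1525. C: 0.208 > 0.1525 → include.
Optimal diet: A, H, C — 3 of 3 types.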